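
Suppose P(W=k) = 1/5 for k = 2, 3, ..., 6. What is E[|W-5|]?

1.4

E[|W-5|] = Σ |w-5|·P(W=w)
 = 3·1/5 + 2·1/5 + 1·1/5 + 0·1/5 + 1·1/5
 = 3/5 + 2/5 + 1/5 + 0 + 1/5
 = 7/5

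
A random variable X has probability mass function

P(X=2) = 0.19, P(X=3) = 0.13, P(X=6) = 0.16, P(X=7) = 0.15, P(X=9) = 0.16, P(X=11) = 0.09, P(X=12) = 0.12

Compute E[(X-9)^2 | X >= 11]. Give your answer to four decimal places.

P(X >= 11) = 0.09 + 0.12 = 0.21.
E[(X-9)^2 | X >= 11] = [4·0.09 + 9·0.12] / 0.21
 = 1.44 / 0.21
 = 48/7

6.8571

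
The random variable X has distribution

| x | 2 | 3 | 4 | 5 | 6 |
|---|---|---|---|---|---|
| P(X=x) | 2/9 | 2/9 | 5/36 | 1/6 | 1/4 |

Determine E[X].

E[X] = Σ x·P(X=x)
 = 2·2/9 + 3·2/9 + 4·5/36 + 5·1/6 + 6·1/4
 = 4/9 + 2/3 + 5/9 + 5/6 + 3/2
 = 4

4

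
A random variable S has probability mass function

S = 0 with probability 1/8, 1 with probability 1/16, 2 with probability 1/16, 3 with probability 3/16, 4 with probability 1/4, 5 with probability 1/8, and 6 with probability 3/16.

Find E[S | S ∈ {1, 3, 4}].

3.25

P(S ∈ {1, 3, 4}) = 1/16 + 3/16 + 1/4 = 1/2.
E[S | S ∈ {1, 3, 4}] = [1·1/16 + 3·3/16 + 4·1/4] / (1/2)
 = 13/8 / (1/2)
 = 13/4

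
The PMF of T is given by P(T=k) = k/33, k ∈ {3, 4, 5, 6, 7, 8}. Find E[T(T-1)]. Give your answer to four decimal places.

32.9697

E[T(T-1)] = Σ t(t-1)·P(T=t)
 = 6·1/11 + 12·4/33 + 20·5/33 + 30·2/11 + 42·7/33 + 56·8/33
 = 6/11 + 16/11 + 100/33 + 60/11 + 98/11 + 448/33
 = 1088/33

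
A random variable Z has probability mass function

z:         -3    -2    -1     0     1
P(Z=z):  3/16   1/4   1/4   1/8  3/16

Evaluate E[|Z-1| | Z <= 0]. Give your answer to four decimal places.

2.6154

P(Z <= 0) = 3/16 + 1/4 + 1/4 + 1/8 = 13/16.
E[|Z-1| | Z <= 0] = [4·3/16 + 3·1/4 + 2·1/4 + 1·1/8] / (13/16)
 = 17/8 / (13/16)
 = 34/13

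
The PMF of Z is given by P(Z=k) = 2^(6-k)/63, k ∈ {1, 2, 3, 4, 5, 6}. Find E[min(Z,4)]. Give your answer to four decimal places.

E[min(Z,4)] = Σ min(z,4)·P(Z=z)
 = 1·32/63 + 2·16/63 + 3·8/63 + 4·4/63 + 4·2/63 + 4·1/63
 = 32/63 + 32/63 + 8/21 + 16/63 + 8/63 + 4/63
 = 116/63

1.8413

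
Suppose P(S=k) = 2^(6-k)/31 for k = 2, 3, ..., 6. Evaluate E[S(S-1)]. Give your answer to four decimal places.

6.3871

E[S(S-1)] = Σ s(s-1)·P(S=s)
 = 2·16/31 + 6·8/31 + 12·4/31 + 20·2/31 + 30·1/31
 = 32/31 + 48/31 + 48/31 + 40/31 + 30/31
 = 198/31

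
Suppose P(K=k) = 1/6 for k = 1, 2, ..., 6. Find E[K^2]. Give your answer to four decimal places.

15.1667

E[K^2] = Σ k^2·P(K=k)
 = 1·1/6 + 4·1/6 + 9·1/6 + 16·1/6 + 25·1/6 + 36·1/6
 = 1/6 + 2/3 + 3/2 + 8/3 + 25/6 + 6
 = 91/6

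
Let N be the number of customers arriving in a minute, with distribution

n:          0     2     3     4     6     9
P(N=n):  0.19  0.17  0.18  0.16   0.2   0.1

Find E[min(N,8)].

3.52

E[min(N,8)] = Σ min(n,8)·P(N=n)
 = 0·0.19 + 2·0.17 + 3·0.18 + 4·0.16 + 6·0.2 + 8·0.1
 = 0 + 0.34 + 0.54 + 0.64 + 1.2 + 0.8
 = 3.52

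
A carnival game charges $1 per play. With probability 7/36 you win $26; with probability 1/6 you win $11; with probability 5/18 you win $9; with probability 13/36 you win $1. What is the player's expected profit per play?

E[payout] = 26·7/36 + 11·1/6 + 9·5/18 + 1·13/36
 = 91/18 + 11/6 + 5/2 + 13/36
 = 39/4
Net = 39/4 - 1 = 35/4

8.75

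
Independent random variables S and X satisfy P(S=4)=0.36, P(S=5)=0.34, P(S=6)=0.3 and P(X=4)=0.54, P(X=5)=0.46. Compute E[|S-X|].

E[|S-X|] = Σ_s Σ_x |s-x| · P(S=s)P(X=x)
 = 0·0.1944 + 1·0.1656 + 1·0.1836 + 0·0.1564 + 2·0.162 + 1·0.138
 = 0 + 0.1656 + 0.1836 + 0 + 0.324 + 0.138
 = 0.8112

0.8112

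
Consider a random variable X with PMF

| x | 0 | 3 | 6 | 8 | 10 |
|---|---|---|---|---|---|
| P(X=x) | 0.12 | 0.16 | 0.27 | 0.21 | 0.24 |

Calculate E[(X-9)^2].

E[(X-9)^2] = Σ (x-9)^2·P(X=x)
 = 81·0.12 + 36·0.16 + 9·0.27 + 1·0.21 + 1·0.24
 = 9.72 + 5.76 + 2.43 + 0.21 + 0.24
 = 18.36

18.36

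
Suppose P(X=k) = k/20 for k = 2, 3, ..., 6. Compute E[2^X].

32

E[2^X] = Σ 2^x·P(X=x)
 = 4·1/10 + 8·3/20 + 16·1/5 + 32·1/4 + 64·3/10
 = 2/5 + 6/5 + 16/5 + 8 + 96/5
 = 32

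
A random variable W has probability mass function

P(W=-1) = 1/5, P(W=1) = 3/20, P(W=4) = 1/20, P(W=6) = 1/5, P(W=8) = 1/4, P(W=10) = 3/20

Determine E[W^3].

E[W^3] = Σ w^3·P(W=w)
 = (-1)·1/5 + 1·3/20 + 64·1/20 + 216·1/5 + 512·1/4 + 1000·3/20
 = (-1/5) + 3/20 + 16/5 + 216/5 + 128 + 150
 = 6487/20

324.35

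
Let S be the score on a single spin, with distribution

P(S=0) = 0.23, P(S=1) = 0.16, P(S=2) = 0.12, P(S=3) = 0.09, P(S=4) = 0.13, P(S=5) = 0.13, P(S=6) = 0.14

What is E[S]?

E[S] = Σ s·P(S=s)
 = 0·0.23 + 1·0.16 + 2·0.12 + 3·0.09 + 4·0.13 + 5·0.13 + 6·0.14
 = 0 + 0.16 + 0.24 + 0.27 + 0.52 + 0.65 + 0.84
 = 2.68

2.68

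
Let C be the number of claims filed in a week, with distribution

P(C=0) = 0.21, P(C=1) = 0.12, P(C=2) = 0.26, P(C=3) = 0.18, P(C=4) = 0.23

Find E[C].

2.1

E[C] = Σ c·P(C=c)
 = 0·0.21 + 1·0.12 + 2·0.26 + 3·0.18 + 4·0.23
 = 0 + 0.12 + 0.52 + 0.54 + 0.92
 = 2.1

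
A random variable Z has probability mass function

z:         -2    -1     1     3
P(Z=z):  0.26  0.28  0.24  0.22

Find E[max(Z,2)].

E[max(Z,2)] = Σ max(z,2)·P(Z=z)
 = 2·0.26 + 2·0.28 + 2·0.24 + 3·0.22
 = 0.52 + 0.56 + 0.48 + 0.66
 = 2.22

2.22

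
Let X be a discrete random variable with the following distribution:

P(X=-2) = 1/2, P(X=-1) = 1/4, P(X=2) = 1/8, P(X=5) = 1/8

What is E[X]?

-0.375

E[X] = Σ x·P(X=x)
 = (-2)·1/2 + (-1)·1/4 + 2·1/8 + 5·1/8
 = (-1) + (-1/4) + 1/4 + 5/8
 = -3/8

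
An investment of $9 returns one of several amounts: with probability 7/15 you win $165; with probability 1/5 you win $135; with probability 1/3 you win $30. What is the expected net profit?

105

E[payout] = 165·7/15 + 135·1/5 + 30·1/3
 = 77 + 27 + 10
 = 114
Net = 114 - 9 = 105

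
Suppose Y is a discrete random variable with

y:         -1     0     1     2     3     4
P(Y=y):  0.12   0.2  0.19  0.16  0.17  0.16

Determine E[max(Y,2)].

E[max(Y,2)] = Σ max(y,2)·P(Y=y)
 = 2·0.12 + 2·0.2 + 2·0.19 + 2·0.16 + 3·0.17 + 4·0.16
 = 0.24 + 0.4 + 0.38 + 0.32 + 0.51 + 0.64
 = 2.49

2.49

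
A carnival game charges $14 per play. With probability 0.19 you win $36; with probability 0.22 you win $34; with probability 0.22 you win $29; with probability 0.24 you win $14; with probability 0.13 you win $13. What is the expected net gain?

E[payout] = 36·0.19 + 34·0.22 + 29·0.22 + 14·0.24 + 13·0.13
 = 6.84 + 7.48 + 6.38 + 3.36 + 1.69
 = 25.75
Net = 25.75 - 14 = 11.75

11.75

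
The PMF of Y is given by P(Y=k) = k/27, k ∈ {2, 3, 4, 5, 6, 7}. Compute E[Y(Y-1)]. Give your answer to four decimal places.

E[Y(Y-1)] = Σ y(y-1)·P(Y=y)
 = 2·2/27 + 6·1/9 + 12·4/27 + 20·5/27 + 30·2/9 + 42·7/27
 = 4/27 + 2/3 + 16/9 + 100/27 + 20/3 + 98/9
 = 644/27

23.8519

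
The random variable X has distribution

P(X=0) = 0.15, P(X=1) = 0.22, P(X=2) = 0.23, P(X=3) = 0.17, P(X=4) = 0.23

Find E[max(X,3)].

E[max(X,3)] = Σ max(x,3)·P(X=x)
 = 3·0.15 + 3·0.22 + 3·0.23 + 3·0.17 + 4·0.23
 = 0.45 + 0.66 + 0.69 + 0.51 + 0.92
 = 3.23

3.23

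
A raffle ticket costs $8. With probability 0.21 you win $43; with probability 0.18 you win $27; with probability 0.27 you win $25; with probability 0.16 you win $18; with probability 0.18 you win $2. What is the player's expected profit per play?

E[payout] = 43·0.21 + 27·0.18 + 25·0.27 + 18·0.16 + 2·0.18
 = 9.03 + 4.86 + 6.75 + 2.88 + 0.36
 = 23.88
Net = 23.88 - 8 = 15.88

15.88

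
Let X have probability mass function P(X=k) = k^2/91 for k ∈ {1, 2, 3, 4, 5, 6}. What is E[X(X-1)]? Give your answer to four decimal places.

E[X(X-1)] = Σ x(x-1)·P(X=x)
 = 0·1/91 + 2·4/91 + 6·9/91 + 12·16/91 + 20·25/91 + 30·36/91
 = 0 + 8/91 + 54/91 + 192/91 + 500/91 + 1080/91
 = 262/13

20.1538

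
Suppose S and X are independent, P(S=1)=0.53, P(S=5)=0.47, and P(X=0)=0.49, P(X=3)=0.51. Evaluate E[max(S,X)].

E[max(S,X)] = Σ_s Σ_x max(s,x) · P(S=s)P(X=x)
 = 1·0.2597 + 3·0.2703 + 5·0.2303 + 5·0.2397
 = 0.2597 + 0.8109 + 1.1515 + 1.1985
 = 3.4206

3.4206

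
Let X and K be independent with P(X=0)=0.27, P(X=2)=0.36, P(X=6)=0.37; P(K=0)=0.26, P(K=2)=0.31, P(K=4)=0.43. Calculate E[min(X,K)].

1.3986

E[min(X,K)] = Σ_x Σ_k min(x,k) · P(X=x)P(K=k)
 = 0·0.0702 + 0·0.0837 + 0·0.1161 + 0·0.0936 + 2·0.1116 + 2·0.1548 + 0·0.0962 + 2·0.1147 + 4·0.1591
 = 0 + 0 + 0 + 0 + 0.2232 + 0.3096 + 0 + 0.2294 + 0.6364
 = 1.3986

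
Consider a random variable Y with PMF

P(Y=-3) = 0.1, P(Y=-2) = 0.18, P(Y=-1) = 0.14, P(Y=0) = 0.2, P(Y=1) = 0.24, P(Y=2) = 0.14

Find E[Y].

-0.28

E[Y] = Σ y·P(Y=y)
 = (-3)·0.1 + (-2)·0.18 + (-1)·0.14 + 0·0.2 + 1·0.24 + 2·0.14
 = (-0.3) + (-0.36) + (-0.14) + 0 + 0.24 + 0.28
 = -0.28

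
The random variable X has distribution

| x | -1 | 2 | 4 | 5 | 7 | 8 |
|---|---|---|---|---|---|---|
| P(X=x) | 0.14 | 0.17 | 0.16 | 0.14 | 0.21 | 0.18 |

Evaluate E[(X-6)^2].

11.29

E[(X-6)^2] = Σ (x-6)^2·P(X=x)
 = 49·0.14 + 16·0.17 + 4·0.16 + 1·0.14 + 1·0.21 + 4·0.18
 = 6.86 + 2.72 + 0.64 + 0.14 + 0.21 + 0.72
 = 11.29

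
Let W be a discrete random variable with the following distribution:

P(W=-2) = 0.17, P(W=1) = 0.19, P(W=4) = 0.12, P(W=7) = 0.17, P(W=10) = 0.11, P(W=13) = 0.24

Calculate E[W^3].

702.1

E[W^3] = Σ w^3·P(W=w)
 = (-8)·0.17 + 1·0.19 + 64·0.12 + 343·0.17 + 1000·0.11 + 2197·0.24
 = (-1.36) + 0.19 + 7.68 + 58.31 + 110 + 527.28
 = 702.1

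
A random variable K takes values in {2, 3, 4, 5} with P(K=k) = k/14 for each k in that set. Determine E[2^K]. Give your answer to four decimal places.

E[2^K] = Σ 2^k·P(K=k)
 = 4·1/7 + 8·3/14 + 16·2/7 + 32·5/14
 = 4/7 + 12/7 + 32/7 + 80/7
 = 128/7

18.2857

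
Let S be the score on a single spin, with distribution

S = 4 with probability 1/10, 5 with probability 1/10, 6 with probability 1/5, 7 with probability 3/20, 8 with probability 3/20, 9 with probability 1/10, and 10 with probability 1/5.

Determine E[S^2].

E[S^2] = Σ s^2·P(S=s)
 = 16·1/10 + 25·1/10 + 36·1/5 + 49·3/20 + 64·3/20 + 81·1/10 + 100·1/5
 = 8/5 + 5/2 + 36/5 + 147/20 + 48/5 + 81/10 + 20
 = 1127/20

56.35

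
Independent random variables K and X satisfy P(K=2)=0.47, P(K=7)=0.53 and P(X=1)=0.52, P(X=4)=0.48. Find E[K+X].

E[K+X] = Σ_k Σ_x (k+x) · P(K=k)P(X=x)
 = 3·0.2444 + 6·0.2256 + 8·0.2756 + 11·0.2544
 = 0.7332 + 1.3536 + 2.2048 + 2.7984
 = 7.09

7.09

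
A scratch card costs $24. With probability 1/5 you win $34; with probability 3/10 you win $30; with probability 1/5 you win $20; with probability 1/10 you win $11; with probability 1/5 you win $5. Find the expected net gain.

-2.1

E[payout] = 34·1/5 + 30·3/10 + 20·1/5 + 11·1/10 + 5·1/5
 = 34/5 + 9 + 4 + 11/10 + 1
 = 219/10
Net = 219/10 - 24 = -21/10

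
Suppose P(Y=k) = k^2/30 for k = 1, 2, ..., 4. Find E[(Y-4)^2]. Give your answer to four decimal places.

1.1333

E[(Y-4)^2] = Σ (y-4)^2·P(Y=y)
 = 9·1/30 + 4·2/15 + 1·3/10 + 0·8/15
 = 3/10 + 8/15 + 3/10 + 0
 = 17/15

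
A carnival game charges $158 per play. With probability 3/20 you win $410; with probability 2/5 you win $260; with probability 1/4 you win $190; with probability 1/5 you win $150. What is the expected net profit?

E[payout] = 410·3/20 + 260·2/5 + 190·1/4 + 150·1/5
 = 123/2 + 104 + 95/2 + 30
 = 243
Net = 243 - 158 = 85

85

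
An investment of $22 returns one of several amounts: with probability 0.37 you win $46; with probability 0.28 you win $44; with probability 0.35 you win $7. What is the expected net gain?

9.79

E[payout] = 46·0.37 + 44·0.28 + 7·0.35
 = 17.02 + 12.32 + 2.45
 = 31.79
Net = 31.79 - 22 = 9.79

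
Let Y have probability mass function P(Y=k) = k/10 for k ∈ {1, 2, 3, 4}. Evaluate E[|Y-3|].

0.8

E[|Y-3|] = Σ |y-3|·P(Y=y)
 = 2·1/10 + 1·1/5 + 0·3/10 + 1·2/5
 = 1/5 + 1/5 + 0 + 2/5
 = 4/5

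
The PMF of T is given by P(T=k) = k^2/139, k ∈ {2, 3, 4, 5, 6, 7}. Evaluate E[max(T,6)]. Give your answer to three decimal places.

E[max(T,6)] = Σ max(t,6)·P(T=t)
 = 6·4/139 + 6·9/139 + 6·16/139 + 6·25/139 + 6·36/139 + 7·49/139
 = 24/139 + 54/139 + 96/139 + 150/139 + 216/139 + 343/139
 = 883/139

6.353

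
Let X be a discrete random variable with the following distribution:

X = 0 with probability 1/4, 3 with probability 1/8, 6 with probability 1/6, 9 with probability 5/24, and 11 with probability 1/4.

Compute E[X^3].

524

E[X^3] = Σ x^3·P(X=x)
 = 0·1/4 + 27·1/8 + 216·1/6 + 729·5/24 + 1331·1/4
 = 0 + 27/8 + 36 + 1215/8 + 1331/4
 = 524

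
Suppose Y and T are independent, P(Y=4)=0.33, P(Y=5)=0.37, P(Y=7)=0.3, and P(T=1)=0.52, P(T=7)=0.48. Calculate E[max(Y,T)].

6.1004

E[max(Y,T)] = Σ_y Σ_t max(y,t) · P(Y=y)P(T=t)
 = 4·0.1716 + 7·0.1584 + 5·0.1924 + 7·0.1776 + 7·0.156 + 7·0.144
 = 0.6864 + 1.1088 + 0.962 + 1.2432 + 1.092 + 1.008
 = 6.1004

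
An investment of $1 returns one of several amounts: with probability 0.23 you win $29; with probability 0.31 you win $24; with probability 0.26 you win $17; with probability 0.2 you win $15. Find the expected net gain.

20.53

E[payout] = 29·0.23 + 24·0.31 + 17·0.26 + 15·0.2
 = 6.67 + 7.44 + 4.42 + 3
 = 21.53
Net = 21.53 - 1 = 20.53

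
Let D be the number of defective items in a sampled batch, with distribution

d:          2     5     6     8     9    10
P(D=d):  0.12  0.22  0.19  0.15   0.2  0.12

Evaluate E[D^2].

E[D^2] = Σ d^2·P(D=d)
 = 4·0.12 + 25·0.22 + 36·0.19 + 64·0.15 + 81·0.2 + 100·0.12
 = 0.48 + 5.5 + 6.84 + 9.6 + 16.2 + 12
 = 50.62

50.62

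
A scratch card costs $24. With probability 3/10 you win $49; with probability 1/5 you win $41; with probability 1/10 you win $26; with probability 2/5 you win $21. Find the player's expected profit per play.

9.9

E[payout] = 49·3/10 + 41·1/5 + 26·1/10 + 21·2/5
 = 147/10 + 41/5 + 13/5 + 42/5
 = 339/10
Net = 339/10 - 24 = 99/10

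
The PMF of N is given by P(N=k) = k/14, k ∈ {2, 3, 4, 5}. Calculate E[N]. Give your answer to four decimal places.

E[N] = Σ n·P(N=n)
 = 2·1/7 + 3·3/14 + 4·2/7 + 5·5/14
 = 2/7 + 9/14 + 8/7 + 25/14
 = 27/7

3.8571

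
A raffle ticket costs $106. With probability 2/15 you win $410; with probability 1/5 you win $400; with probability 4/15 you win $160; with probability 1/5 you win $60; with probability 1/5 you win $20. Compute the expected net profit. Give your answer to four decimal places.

87.3333

E[payout] = 410·2/15 + 400·1/5 + 160·4/15 + 60·1/5 + 20·1/5
 = 164/3 + 80 + 128/3 + 12 + 4
 = 580/3
Net = 580/3 - 106 = 262/3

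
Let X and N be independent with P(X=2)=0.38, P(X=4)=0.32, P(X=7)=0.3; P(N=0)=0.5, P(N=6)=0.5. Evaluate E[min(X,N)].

1.92

E[min(X,N)] = Σ_x Σ_n min(x,n) · P(X=x)P(N=n)
 = 0·0.19 + 2·0.19 + 0·0.16 + 4·0.16 + 0·0.15 + 6·0.15
 = 0 + 0.38 + 0 + 0.64 + 0 + 0.9
 = 1.92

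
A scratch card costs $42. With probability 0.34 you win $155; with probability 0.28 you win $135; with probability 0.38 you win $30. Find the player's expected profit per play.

E[payout] = 155·0.34 + 135·0.28 + 30·0.38
 = 52.7 + 37.8 + 11.4
 = 101.9
Net = 101.9 - 42 = 59.9

59.9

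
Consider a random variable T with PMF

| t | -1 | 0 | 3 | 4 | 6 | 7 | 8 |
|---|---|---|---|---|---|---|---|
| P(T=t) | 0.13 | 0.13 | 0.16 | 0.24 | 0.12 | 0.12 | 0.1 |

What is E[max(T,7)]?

E[max(T,7)] = Σ max(t,7)·P(T=t)
 = 7·0.13 + 7·0.13 + 7·0.16 + 7·0.24 + 7·0.12 + 7·0.12 + 8·0.1
 = 0.91 + 0.91 + 1.12 + 1.68 + 0.84 + 0.84 + 0.8
 = 7.1

7.1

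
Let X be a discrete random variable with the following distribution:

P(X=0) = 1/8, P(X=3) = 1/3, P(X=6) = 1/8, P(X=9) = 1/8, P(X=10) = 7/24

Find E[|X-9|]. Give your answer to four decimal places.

E[|X-9|] = Σ |x-9|·P(X=x)
 = 9·1/8 + 6·1/3 + 3·1/8 + 0·1/8 + 1·7/24
 = 9/8 + 2 + 3/8 + 0 + 7/24
 = 91/24

3.7917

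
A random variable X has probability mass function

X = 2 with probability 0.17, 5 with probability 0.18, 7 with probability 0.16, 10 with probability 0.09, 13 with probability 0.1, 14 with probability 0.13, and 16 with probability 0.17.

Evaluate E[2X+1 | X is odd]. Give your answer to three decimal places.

P(X is odd) = 0.18 + 0.16 + 0.1 = 0.44.
E[2X+1 | X is odd] = [11·0.18 + 15·0.16 + 27·0.1] / 0.44
 = 7.08 / 0.44
 = 177/11

16.091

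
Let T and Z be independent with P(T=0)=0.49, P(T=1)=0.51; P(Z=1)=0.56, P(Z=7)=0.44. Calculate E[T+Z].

E[T+Z] = Σ_t Σ_z (t+z) · P(T=t)P(Z=z)
 = 1·0.2744 + 7·0.2156 + 2·0.2856 + 8·0.2244
 = 0.2744 + 1.5092 + 0.5712 + 1.7952
 = 4.15

4.15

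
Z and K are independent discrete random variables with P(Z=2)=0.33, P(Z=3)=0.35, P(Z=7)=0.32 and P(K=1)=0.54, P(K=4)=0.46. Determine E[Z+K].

6.33

E[Z+K] = Σ_z Σ_k (z+k) · P(Z=z)P(K=k)
 = 3·0.1782 + 6·0.1518 + 4·0.189 + 7·0.161 + 8·0.1728 + 11·0.1472
 = 0.5346 + 0.9108 + 0.756 + 1.127 + 1.3824 + 1.6192
 = 6.33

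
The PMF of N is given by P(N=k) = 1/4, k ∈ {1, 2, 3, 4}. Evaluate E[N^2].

E[N^2] = Σ n^2·P(N=n)
 = 1·1/4 + 4·1/4 + 9·1/4 + 16·1/4
 = 1/4 + 1 + 9/4 + 4
 = 15/2

7.5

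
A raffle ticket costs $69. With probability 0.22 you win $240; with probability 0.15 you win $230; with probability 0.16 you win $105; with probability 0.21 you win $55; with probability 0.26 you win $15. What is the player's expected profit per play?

E[payout] = 240·0.22 + 230·0.15 + 105·0.16 + 55·0.21 + 15·0.26
 = 52.8 + 34.5 + 16.8 + 11.55 + 3.9
 = 119.55
Net = 119.55 - 69 = 50.55

50.55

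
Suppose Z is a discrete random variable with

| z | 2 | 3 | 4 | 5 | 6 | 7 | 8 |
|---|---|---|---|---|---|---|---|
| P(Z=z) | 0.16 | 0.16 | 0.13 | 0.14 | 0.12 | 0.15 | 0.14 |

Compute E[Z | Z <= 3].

2.5

P(Z <= 3) = 0.16 + 0.16 = 0.32.
E[Z | Z <= 3] = [2·0.16 + 3·0.16] / 0.32
 = 0.8 / 0.32
 = 5/2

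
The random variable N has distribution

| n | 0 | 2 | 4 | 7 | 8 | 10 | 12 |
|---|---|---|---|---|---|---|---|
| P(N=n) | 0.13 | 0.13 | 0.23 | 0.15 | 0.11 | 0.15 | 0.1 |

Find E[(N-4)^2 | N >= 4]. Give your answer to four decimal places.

20.1486

P(N >= 4) = 0.23 + 0.15 + 0.11 + 0.15 + 0.1 = 0.74.
E[(N-4)^2 | N >= 4] = [0·0.23 + 9·0.15 + 16·0.11 + 36·0.15 + 64·0.1] / 0.74
 = 14.91 / 0.74
 = 1491/74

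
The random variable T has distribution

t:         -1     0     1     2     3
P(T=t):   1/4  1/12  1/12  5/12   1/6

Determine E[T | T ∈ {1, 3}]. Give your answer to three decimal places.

2.333

P(T ∈ {1, 3}) = 1/12 + 1/6 = 1/4.
E[T | T ∈ {1, 3}] = [1·1/12 + 3·1/6] / (1/4)
 = 7/12 / (1/4)
 = 7/3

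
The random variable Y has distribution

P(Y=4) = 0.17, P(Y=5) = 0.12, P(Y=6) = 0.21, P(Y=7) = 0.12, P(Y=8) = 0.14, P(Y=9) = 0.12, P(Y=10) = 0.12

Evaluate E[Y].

E[Y] = Σ y·P(Y=y)
 = 4·0.17 + 5·0.12 + 6·0.21 + 7·0.12 + 8·0.14 + 9·0.12 + 10·0.12
 = 0.68 + 0.6 + 1.26 + 0.84 + 1.12 + 1.08 + 1.2
 = 6.78

6.78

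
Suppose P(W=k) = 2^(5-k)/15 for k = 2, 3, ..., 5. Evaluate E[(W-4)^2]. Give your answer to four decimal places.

2.4667

E[(W-4)^2] = Σ (w-4)^2·P(W=w)
 = 4·8/15 + 1·4/15 + 0·2/15 + 1·1/15
 = 32/15 + 4/15 + 0 + 1/15
 = 37/15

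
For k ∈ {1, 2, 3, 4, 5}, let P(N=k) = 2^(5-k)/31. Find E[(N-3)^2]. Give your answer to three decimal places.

E[(N-3)^2] = Σ (n-3)^2·P(N=n)
 = 4·16/31 + 1·8/31 + 0·4/31 + 1·2/31 + 4·1/31
 = 64/31 + 8/31 + 0 + 2/31 + 4/31
 = 78/31

2.516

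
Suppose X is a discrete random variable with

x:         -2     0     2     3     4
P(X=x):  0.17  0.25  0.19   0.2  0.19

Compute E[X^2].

E[X^2] = Σ x^2·P(X=x)
 = 4·0.17 + 0·0.25 + 4·0.19 + 9·0.2 + 16·0.19
 = 0.68 + 0 + 0.76 + 1.8 + 3.04
 = 6.28

6.28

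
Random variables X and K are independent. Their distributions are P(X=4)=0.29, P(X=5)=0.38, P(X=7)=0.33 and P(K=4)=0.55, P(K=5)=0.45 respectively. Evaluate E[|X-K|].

1.181

E[|X-K|] = Σ_x Σ_k |x-k| · P(X=x)P(K=k)
 = 0·0.1595 + 1·0.1305 + 1·0.209 + 0·0.171 + 3·0.1815 + 2·0.1485
 = 0 + 0.1305 + 0.209 + 0 + 0.5445 + 0.297
 = 1.181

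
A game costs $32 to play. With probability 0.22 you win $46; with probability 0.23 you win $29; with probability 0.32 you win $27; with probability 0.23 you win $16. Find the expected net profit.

-2.89

E[payout] = 46·0.22 + 29·0.23 + 27·0.32 + 16·0.23
 = 10.12 + 6.67 + 8.64 + 3.68
 = 29.11
Net = 29.11 - 32 = -2.89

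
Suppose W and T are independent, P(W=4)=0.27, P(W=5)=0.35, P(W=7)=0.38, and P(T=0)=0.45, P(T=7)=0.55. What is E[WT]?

E[WT] = Σ_w Σ_t wt · P(W=w)P(T=t)
 = 0·0.1215 + 28·0.1485 + 0·0.1575 + 35·0.1925 + 0·0.171 + 49·0.209
 = 0 + 4.158 + 0 + 6.7375 + 0 + 10.241
 = 21.1365

21.1365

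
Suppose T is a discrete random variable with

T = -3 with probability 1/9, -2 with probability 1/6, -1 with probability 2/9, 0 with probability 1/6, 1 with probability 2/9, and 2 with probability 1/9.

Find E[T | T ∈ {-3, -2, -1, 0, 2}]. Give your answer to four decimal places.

P(T ∈ {-3, -2, -1, 0, 2}) = 1/9 + 1/6 + 2/9 + 1/6 + 1/9 = 7/9.
E[T | T ∈ {-3, -2, -1, 0, 2}] = [(-3)·1/9 + (-2)·1/6 + (-1)·2/9 + 0·1/6 + 2·1/9] / (7/9)
 = -2/3 / (7/9)
 = -6/7

-0.8571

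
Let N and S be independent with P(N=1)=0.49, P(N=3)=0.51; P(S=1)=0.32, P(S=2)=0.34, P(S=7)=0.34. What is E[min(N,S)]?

E[min(N,S)] = Σ_n Σ_s min(n,s) · P(N=n)P(S=s)
 = 1·0.1568 + 1·0.1666 + 1·0.1666 + 1·0.1632 + 2·0.1734 + 3·0.1734
 = 0.1568 + 0.1666 + 0.1666 + 0.1632 + 0.3468 + 0.5202
 = 1.5202

1.5202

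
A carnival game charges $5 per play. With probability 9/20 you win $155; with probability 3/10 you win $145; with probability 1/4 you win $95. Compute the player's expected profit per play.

E[payout] = 155·9/20 + 145·3/10 + 95·1/4
 = 279/4 + 87/2 + 95/4
 = 137
Net = 137 - 5 = 132

132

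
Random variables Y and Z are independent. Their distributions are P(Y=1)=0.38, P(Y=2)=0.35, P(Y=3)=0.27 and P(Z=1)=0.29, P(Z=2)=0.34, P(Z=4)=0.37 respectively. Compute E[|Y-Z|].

1.2598

E[|Y-Z|] = Σ_y Σ_z |y-z| · P(Y=y)P(Z=z)
 = 0·0.1102 + 1·0.1292 + 3·0.1406 + 1·0.1015 + 0·0.119 + 2·0.1295 + 2·0.0783 + 1·0.0918 + 1·0.0999
 = 0 + 0.1292 + 0.4218 + 0.1015 + 0 + 0.259 + 0.1566 + 0.0918 + 0.0999
 = 1.2598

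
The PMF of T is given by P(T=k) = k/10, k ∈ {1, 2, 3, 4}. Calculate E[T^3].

35.4

E[T^3] = Σ t^3·P(T=t)
 = 1·1/10 + 8·1/5 + 27·3/10 + 64·2/5
 = 1/10 + 8/5 + 81/10 + 128/5
 = 177/5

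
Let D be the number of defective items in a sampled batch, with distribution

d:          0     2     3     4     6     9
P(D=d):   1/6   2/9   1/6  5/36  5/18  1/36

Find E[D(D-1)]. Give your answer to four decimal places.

E[D(D-1)] = Σ d(d-1)·P(D=d)
 = 0·1/6 + 2·2/9 + 6·1/6 + 12·5/36 + 30·5/18 + 72·1/36
 = 0 + 4/9 + 1 + 5/3 + 25/3 + 2
 = 121/9

13.4444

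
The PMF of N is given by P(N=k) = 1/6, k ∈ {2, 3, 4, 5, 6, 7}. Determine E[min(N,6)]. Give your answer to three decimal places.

E[min(N,6)] = Σ min(n,6)·P(N=n)
 = 2·1/6 + 3·1/6 + 4·1/6 + 5·1/6 + 6·1/6 + 6·1/6
 = 1/3 + 1/2 + 2/3 + 5/6 + 1 + 1
 = 13/3

4.333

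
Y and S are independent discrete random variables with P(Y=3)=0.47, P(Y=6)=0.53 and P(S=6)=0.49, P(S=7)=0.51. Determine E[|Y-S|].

1.92

E[|Y-S|] = Σ_y Σ_s |y-s| · P(Y=y)P(S=s)
 = 3·0.2303 + 4·0.2397 + 0·0.2597 + 1·0.2703
 = 0.6909 + 0.9588 + 0 + 0.2703
 = 1.92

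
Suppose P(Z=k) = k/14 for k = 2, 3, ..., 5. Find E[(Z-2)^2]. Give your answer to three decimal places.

4.571

E[(Z-2)^2] = Σ (z-2)^2·P(Z=z)
 = 0·1/7 + 1·3/14 + 4·2/7 + 9·5/14
 = 0 + 3/14 + 8/7 + 45/14
 = 32/7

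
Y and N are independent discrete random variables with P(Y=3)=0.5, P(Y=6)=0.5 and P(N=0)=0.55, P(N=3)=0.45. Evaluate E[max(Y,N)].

E[max(Y,N)] = Σ_y Σ_n max(y,n) · P(Y=y)P(N=n)
 = 3·0.275 + 3·0.225 + 6·0.275 + 6·0.225
 = 0.825 + 0.675 + 1.65 + 1.35
 = 4.5

4.5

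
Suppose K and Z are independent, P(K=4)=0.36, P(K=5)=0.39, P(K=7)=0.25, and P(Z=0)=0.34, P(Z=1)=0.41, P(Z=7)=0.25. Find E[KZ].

E[KZ] = Σ_k Σ_z kz · P(K=k)P(Z=z)
 = 0·0.1224 + 4·0.1476 + 28·0.09 + 0·0.1326 + 5·0.1599 + 35·0.0975 + 0·0.085 + 7·0.1025 + 49·0.0625
 = 0 + 0.5904 + 2.52 + 0 + 0.7995 + 3.4125 + 0 + 0.7175 + 3.0625
 = 11.1024

11.1024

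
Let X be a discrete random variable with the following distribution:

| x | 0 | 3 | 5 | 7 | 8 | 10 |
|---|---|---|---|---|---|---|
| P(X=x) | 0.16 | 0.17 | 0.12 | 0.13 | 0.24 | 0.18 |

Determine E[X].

5.74

E[X] = Σ x·P(X=x)
 = 0·0.16 + 3·0.17 + 5·0.12 + 7·0.13 + 8·0.24 + 10·0.18
 = 0 + 0.51 + 0.6 + 0.91 + 1.92 + 1.8
 = 5.74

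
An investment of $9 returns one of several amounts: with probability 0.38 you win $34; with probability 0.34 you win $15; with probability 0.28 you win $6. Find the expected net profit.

E[payout] = 34·0.38 + 15·0.34 + 6·0.28
 = 12.92 + 5.1 + 1.68
 = 19.7
Net = 19.7 - 9 = 10.7

10.7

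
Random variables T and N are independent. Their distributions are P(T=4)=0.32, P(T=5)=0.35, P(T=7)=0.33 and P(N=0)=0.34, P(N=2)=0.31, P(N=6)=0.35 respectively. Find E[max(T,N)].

E[max(T,N)] = Σ_t Σ_n max(t,n) · P(T=t)P(N=n)
 = 4·0.1088 + 4·0.0992 + 6·0.112 + 5·0.119 + 5·0.1085 + 6·0.1225 + 7·0.1122 + 7·0.1023 + 7·0.1155
 = 0.4352 + 0.3968 + 0.672 + 0.595 + 0.5425 + 0.735 + 0.7854 + 0.7161 + 0.8085
 = 5.6865

5.6865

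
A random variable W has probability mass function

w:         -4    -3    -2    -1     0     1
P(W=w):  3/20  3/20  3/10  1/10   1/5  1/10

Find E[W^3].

E[W^3] = Σ w^3·P(W=w)
 = (-64)·3/20 + (-27)·3/20 + (-8)·3/10 + (-1)·1/10 + 0·1/5 + 1·1/10
 = (-48/5) + (-81/20) + (-12/5) + (-1/10) + 0 + 1/10
 = -321/20

-16.05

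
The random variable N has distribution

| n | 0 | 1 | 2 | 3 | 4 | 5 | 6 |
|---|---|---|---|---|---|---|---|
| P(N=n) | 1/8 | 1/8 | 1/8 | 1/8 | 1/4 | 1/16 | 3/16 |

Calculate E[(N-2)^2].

5.3125

E[(N-2)^2] = Σ (n-2)^2·P(N=n)
 = 4·1/8 + 1·1/8 + 0·1/8 + 1·1/8 + 4·1/4 + 9·1/16 + 16·3/16
 = 1/2 + 1/8 + 0 + 1/8 + 1 + 9/16 + 3
 = 85/16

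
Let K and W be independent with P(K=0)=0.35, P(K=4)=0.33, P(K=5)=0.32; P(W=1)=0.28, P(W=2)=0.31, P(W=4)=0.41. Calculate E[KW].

E[KW] = Σ_k Σ_w kw · P(K=k)P(W=w)
 = 0·0.098 + 0·0.1085 + 0·0.1435 + 4·0.0924 + 8·0.1023 + 16·0.1353 + 5·0.0896 + 10·0.0992 + 20·0.1312
 = 0 + 0 + 0 + 0.3696 + 0.8184 + 2.1648 + 0.448 + 0.992 + 2.624
 = 7.4168

7.4168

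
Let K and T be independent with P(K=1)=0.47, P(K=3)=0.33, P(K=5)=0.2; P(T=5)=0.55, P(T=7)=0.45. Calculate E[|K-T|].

E[|K-T|] = Σ_k Σ_t |k-t| · P(K=k)P(T=t)
 = 4·0.2585 + 6·0.2115 + 2·0.1815 + 4·0.1485 + 0·0.11 + 2·0.09
 = 1.034 + 1.269 + 0.363 + 0.594 + 0 + 0.18
 = 3.44

3.44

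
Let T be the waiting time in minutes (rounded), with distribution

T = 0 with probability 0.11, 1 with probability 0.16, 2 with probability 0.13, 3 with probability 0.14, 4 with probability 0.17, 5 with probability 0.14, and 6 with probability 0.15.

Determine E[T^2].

13.56

E[T^2] = Σ t^2·P(T=t)
 = 0·0.11 + 1·0.16 + 4·0.13 + 9·0.14 + 16·0.17 + 25·0.14 + 36·0.15
 = 0 + 0.16 + 0.52 + 1.26 + 2.72 + 3.5 + 5.4
 = 13.56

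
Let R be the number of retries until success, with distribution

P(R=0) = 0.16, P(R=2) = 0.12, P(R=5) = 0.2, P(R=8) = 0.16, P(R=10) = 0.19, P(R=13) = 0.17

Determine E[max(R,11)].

E[max(R,11)] = Σ max(r,11)·P(R=r)
 = 11·0.16 + 11·0.12 + 11·0.2 + 11·0.16 + 11·0.19 + 13·0.17
 = 1.76 + 1.32 + 2.2 + 1.76 + 2.09 + 2.21
 = 11.34

11.34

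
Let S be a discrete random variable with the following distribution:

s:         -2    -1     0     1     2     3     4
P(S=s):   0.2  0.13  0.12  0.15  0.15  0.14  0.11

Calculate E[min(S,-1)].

-1.2

E[min(S,-1)] = Σ min(s,-1)·P(S=s)
 = (-2)·0.2 + (-1)·0.13 + (-1)·0.12 + (-1)·0.15 + (-1)·0.15 + (-1)·0.14 + (-1)·0.11
 = (-0.4) + (-0.13) + (-0.12) + (-0.15) + (-0.15) + (-0.14) + (-0.11)
 = -1.2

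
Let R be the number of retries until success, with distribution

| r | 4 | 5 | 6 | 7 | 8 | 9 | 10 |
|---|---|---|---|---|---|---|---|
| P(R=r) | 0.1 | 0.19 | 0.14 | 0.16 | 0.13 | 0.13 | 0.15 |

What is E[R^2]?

E[R^2] = Σ r^2·P(R=r)
 = 16·0.1 + 25·0.19 + 36·0.14 + 49·0.16 + 64·0.13 + 81·0.13 + 100·0.15
 = 1.6 + 4.75 + 5.04 + 7.84 + 8.32 + 10.53 + 15
 = 53.08

53.08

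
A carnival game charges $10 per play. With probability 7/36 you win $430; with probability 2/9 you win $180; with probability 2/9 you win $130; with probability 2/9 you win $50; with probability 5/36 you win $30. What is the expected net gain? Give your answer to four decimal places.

E[payout] = 430·7/36 + 180·2/9 + 130·2/9 + 50·2/9 + 30·5/36
 = 1505/18 + 40 + 260/9 + 100/9 + 25/6
 = 1510/9
Net = 1510/9 - 10 = 1420/9

157.7778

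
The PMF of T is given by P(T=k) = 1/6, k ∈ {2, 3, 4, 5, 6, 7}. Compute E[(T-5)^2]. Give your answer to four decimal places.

3.1667

E[(T-5)^2] = Σ (t-5)^2·P(T=t)
 = 9·1/6 + 4·1/6 + 1·1/6 + 0·1/6 + 1·1/6 + 4·1/6
 = 3/2 + 2/3 + 1/6 + 0 + 1/6 + 2/3
 = 19/6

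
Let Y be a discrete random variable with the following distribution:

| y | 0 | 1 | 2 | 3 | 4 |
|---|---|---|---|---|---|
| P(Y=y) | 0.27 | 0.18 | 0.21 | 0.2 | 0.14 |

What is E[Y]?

E[Y] = Σ y·P(Y=y)
 = 0·0.27 + 1·0.18 + 2·0.21 + 3·0.2 + 4·0.14
 = 0 + 0.18 + 0.42 + 0.6 + 0.56
 = 1.76

1.76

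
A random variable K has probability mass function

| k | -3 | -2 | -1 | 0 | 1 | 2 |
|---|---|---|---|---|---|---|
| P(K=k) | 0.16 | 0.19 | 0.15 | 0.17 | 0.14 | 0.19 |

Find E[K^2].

3.25

E[K^2] = Σ k^2·P(K=k)
 = 9·0.16 + 4·0.19 + 1·0.15 + 0·0.17 + 1·0.14 + 4·0.19
 = 1.44 + 0.76 + 0.15 + 0 + 0.14 + 0.76
 = 3.25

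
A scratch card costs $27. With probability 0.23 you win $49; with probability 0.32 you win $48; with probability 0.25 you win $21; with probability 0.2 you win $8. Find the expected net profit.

E[payout] = 49·0.23 + 48·0.32 + 21·0.25 + 8·0.2
 = 11.27 + 15.36 + 5.25 + 1.6
 = 33.48
Net = 33.48 - 27 = 6.48

6.48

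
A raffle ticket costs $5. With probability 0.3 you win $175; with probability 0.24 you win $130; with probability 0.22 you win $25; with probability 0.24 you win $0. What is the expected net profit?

84.2

E[payout] = 175·0.3 + 130·0.24 + 25·0.22 + 0·0.24
 = 52.5 + 31.2 + 5.5 + 0
 = 89.2
Net = 89.2 - 5 = 84.2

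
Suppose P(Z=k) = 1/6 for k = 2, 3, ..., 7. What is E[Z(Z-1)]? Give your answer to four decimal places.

E[Z(Z-1)] = Σ z(z-1)·P(Z=z)
 = 2·1/6 + 6·1/6 + 12·1/6 + 20·1/6 + 30·1/6 + 42·1/6
 = 1/3 + 1 + 2 + 10/3 + 5 + 7
 = 56/3

18.6667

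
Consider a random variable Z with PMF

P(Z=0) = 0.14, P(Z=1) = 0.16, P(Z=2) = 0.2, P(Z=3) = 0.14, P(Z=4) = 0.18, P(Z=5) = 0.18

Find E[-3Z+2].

-5.8

E[-3Z+2] = Σ (-3z+2)·P(Z=z)
 = 2·0.14 + (-1)·0.16 + (-4)·0.2 + (-7)·0.14 + (-10)·0.18 + (-13)·0.18
 = 0.28 + (-0.16) + (-0.8) + (-0.98) + (-1.8) + (-2.34)
 = -5.8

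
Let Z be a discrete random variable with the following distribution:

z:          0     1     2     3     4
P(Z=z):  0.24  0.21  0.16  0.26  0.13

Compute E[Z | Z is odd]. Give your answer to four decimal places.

P(Z is odd) = 0.21 + 0.26 = 0.47.
E[Z | Z is odd] = [1·0.21 + 3·0.26] / 0.47
 = 0.99 / 0.47
 = 99/47

2.1064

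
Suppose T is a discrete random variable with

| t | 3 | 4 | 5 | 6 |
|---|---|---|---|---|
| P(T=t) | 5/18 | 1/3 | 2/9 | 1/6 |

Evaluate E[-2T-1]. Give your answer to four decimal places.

-9.5556

E[-2T-1] = Σ (-2t-1)·P(T=t)
 = (-7)·5/18 + (-9)·1/3 + (-11)·2/9 + (-13)·1/6
 = (-35/18) + (-3) + (-22/9) + (-13/6)
 = -86/9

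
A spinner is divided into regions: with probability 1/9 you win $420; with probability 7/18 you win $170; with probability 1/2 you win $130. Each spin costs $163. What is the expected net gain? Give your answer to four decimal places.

14.7778

E[payout] = 420·1/9 + 170·7/18 + 130·1/2
 = 140/3 + 595/9 + 65
 = 1600/9
Net = 1600/9 - 163 = 133/9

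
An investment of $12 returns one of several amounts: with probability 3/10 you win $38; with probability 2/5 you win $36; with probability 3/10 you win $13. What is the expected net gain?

E[payout] = 38·3/10 + 36·2/5 + 13·3/10
 = 57/5 + 72/5 + 39/10
 = 297/10
Net = 297/10 - 12 = 177/10

17.7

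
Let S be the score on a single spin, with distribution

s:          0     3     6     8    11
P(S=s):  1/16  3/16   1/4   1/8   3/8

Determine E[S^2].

64.0625

E[S^2] = Σ s^2·P(S=s)
 = 0·1/16 + 9·3/16 + 36·1/4 + 64·1/8 + 121·3/8
 = 0 + 27/16 + 9 + 8 + 363/8
 = 1025/16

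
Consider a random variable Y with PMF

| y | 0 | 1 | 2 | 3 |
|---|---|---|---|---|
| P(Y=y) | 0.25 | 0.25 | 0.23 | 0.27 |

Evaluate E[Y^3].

9.38

E[Y^3] = Σ y^3·P(Y=y)
 = 0·0.25 + 1·0.25 + 8·0.23 + 27·0.27
 = 0 + 0.25 + 1.84 + 7.29
 = 9.38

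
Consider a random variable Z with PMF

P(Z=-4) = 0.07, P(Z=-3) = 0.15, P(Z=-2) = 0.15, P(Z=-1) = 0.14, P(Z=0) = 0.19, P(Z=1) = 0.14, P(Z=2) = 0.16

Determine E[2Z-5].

E[2Z-5] = Σ (2z-5)·P(Z=z)
 = (-13)·0.07 + (-11)·0.15 + (-9)·0.15 + (-7)·0.14 + (-5)·0.19 + (-3)·0.14 + (-1)·0.16
 = (-0.91) + (-1.65) + (-1.35) + (-0.98) + (-0.95) + (-0.42) + (-0.16)
 = -6.42

-6.42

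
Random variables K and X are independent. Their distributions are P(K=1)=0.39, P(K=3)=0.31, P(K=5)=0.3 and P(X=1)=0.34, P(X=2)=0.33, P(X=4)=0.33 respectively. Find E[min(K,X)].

E[min(K,X)] = Σ_k Σ_x min(k,x) · P(K=k)P(X=x)
 = 1·0.1326 + 1·0.1287 + 1·0.1287 + 1·0.1054 + 2·0.1023 + 3·0.1023 + 1·0.102 + 2·0.099 + 4·0.099
 = 0.1326 + 0.1287 + 0.1287 + 0.1054 + 0.2046 + 0.3069 + 0.102 + 0.198 + 0.396
 = 1.7029

1.7029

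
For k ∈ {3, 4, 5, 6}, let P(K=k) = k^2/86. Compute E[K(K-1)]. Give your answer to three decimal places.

21.233

E[K(K-1)] = Σ k(k-1)·P(K=k)
 = 6·9/86 + 12·8/43 + 20·25/86 + 30·18/43
 = 27/43 + 96/43 + 250/43 + 540/43
 = 913/43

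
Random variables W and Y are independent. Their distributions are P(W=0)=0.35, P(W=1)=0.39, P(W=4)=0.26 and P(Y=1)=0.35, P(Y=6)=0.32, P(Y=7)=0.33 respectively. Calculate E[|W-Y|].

3.696

E[|W-Y|] = Σ_w Σ_y |w-y| · P(W=w)P(Y=y)
 = 1·0.1225 + 6·0.112 + 7·0.1155 + 0·0.1365 + 5·0.1248 + 6·0.1287 + 3·0.091 + 2·0.0832 + 3·0.0858
 = 0.1225 + 0.672 + 0.8085 + 0 + 0.624 + 0.7722 + 0.273 + 0.1664 + 0.2574
 = 3.696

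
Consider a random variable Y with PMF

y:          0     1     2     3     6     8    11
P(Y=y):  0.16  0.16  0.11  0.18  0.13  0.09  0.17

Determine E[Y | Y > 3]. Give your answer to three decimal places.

8.641

P(Y > 3) = 0.13 + 0.09 + 0.17 = 0.39.
E[Y | Y > 3] = [6·0.13 + 8·0.09 + 11·0.17] / 0.39
 = 3.37 / 0.39
 = 337/39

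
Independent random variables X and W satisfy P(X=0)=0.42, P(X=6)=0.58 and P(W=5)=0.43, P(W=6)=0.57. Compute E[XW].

19.3836

E[XW] = Σ_x Σ_w xw · P(X=x)P(W=w)
 = 0·0.1806 + 0·0.2394 + 30·0.2494 + 36·0.3306
 = 0 + 0 + 7.482 + 11.9016
 = 19.3836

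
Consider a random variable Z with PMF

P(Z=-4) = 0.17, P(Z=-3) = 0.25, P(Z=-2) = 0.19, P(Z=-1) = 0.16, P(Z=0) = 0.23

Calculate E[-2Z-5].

E[-2Z-5] = Σ (-2z-5)·P(Z=z)
 = 3·0.17 + 1·0.25 + (-1)·0.19 + (-3)·0.16 + (-5)·0.23
 = 0.51 + 0.25 + (-0.19) + (-0.48) + (-1.15)
 = -1.06

-1.06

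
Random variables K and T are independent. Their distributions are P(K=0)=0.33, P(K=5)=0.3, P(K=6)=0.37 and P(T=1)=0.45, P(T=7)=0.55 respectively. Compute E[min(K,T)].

E[min(K,T)] = Σ_k Σ_t min(k,t) · P(K=k)P(T=t)
 = 0·0.1485 + 0·0.1815 + 1·0.135 + 5·0.165 + 1·0.1665 + 6·0.2035
 = 0 + 0 + 0.135 + 0.825 + 0.1665 + 1.221
 = 2.3475

2.3475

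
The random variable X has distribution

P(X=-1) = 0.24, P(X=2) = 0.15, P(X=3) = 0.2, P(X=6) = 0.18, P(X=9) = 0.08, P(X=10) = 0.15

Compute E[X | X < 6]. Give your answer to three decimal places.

P(X < 6) = 0.24 + 0.15 + 0.2 = 0.59.
E[X | X < 6] = [(-1)·0.24 + 2·0.15 + 3·0.2] / 0.59
 = 0.66 / 0.59
 = 66/59

1.119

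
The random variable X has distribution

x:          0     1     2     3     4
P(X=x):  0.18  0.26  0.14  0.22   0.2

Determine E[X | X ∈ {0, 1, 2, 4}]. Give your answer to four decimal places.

P(X ∈ {0, 1, 2, 4}) = 0.18 + 0.26 + 0.14 + 0.2 = 0.78.
E[X | X ∈ {0, 1, 2, 4}] = [0·0.18 + 1·0.26 + 2·0.14 + 4·0.2] / 0.78
 = 1.34 / 0.78
 = 67/39

1.7179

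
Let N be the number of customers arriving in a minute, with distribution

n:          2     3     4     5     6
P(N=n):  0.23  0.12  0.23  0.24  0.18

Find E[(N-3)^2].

3.04

E[(N-3)^2] = Σ (n-3)^2·P(N=n)
 = 1·0.23 + 0·0.12 + 1·0.23 + 4·0.24 + 9·0.18
 = 0.23 + 0 + 0.23 + 0.96 + 1.62
 = 3.04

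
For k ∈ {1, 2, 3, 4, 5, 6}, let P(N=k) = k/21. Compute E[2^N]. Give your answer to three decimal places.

30.571

E[2^N] = Σ 2^n·P(N=n)
 = 2·1/21 + 4·2/21 + 8·1/7 + 16·4/21 + 32·5/21 + 64·2/7
 = 2/21 + 8/21 + 8/7 + 64/21 + 160/21 + 128/7
 = 214/7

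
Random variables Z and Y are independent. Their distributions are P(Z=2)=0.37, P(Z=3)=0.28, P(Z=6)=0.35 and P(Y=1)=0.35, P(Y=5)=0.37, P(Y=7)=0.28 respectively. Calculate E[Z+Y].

E[Z+Y] = Σ_z Σ_y (z+y) · P(Z=z)P(Y=y)
 = 3·0.1295 + 7·0.1369 + 9·0.1036 + 4·0.098 + 8·0.1036 + 10·0.0784 + 7·0.1225 + 11·0.1295 + 13·0.098
 = 0.3885 + 0.9583 + 0.9324 + 0.392 + 0.8288 + 0.784 + 0.8575 + 1.4245 + 1.274
 = 7.84

7.84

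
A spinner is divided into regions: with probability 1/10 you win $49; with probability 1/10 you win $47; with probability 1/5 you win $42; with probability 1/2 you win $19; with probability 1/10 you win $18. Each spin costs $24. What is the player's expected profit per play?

5.3

E[payout] = 49·1/10 + 47·1/10 + 42·1/5 + 19·1/2 + 18·1/10
 = 49/10 + 47/10 + 42/5 + 19/2 + 9/5
 = 293/10
Net = 293/10 - 24 = 53/10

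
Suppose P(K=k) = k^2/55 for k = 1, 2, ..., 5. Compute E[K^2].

E[K^2] = Σ k^2·P(K=k)
 = 1·1/55 + 4·4/55 + 9·9/55 + 16·16/55 + 25·5/11
 = 1/55 + 16/55 + 81/55 + 256/55 + 125/11
 = 89/5

17.8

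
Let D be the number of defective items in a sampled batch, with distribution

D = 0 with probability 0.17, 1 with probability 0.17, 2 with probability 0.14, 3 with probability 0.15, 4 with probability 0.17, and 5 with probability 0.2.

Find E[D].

2.58

E[D] = Σ d·P(D=d)
 = 0·0.17 + 1·0.17 + 2·0.14 + 3·0.15 + 4·0.17 + 5·0.2
 = 0 + 0.17 + 0.28 + 0.45 + 0.68 + 1
 = 2.58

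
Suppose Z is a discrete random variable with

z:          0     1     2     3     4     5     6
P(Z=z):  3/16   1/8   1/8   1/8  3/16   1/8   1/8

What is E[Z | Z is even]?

2.8

P(Z is even) = 3/16 + 1/8 + 3/16 + 1/8 = 5/8.
E[Z | Z is even] = [0·3/16 + 2·1/8 + 4·3/16 + 6·1/8] / (5/8)
 = 7/4 / (5/8)
 = 14/5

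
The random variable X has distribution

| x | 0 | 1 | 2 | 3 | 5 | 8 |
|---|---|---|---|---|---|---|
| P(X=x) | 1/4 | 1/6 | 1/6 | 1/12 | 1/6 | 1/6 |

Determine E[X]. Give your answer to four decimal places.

2.9167

E[X] = Σ x·P(X=x)
 = 0·1/4 + 1·1/6 + 2·1/6 + 3·1/12 + 5·1/6 + 8·1/6
 = 0 + 1/6 + 1/3 + 1/4 + 5/6 + 4/3
 = 35/12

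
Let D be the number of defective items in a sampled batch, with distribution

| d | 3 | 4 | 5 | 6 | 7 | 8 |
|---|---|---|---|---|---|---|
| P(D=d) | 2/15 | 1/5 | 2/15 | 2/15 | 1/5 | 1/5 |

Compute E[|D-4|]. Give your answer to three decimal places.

E[|D-4|] = Σ |d-4|·P(D=d)
 = 1·2/15 + 0·1/5 + 1·2/15 + 2·2/15 + 3·1/5 + 4·1/5
 = 2/15 + 0 + 2/15 + 4/15 + 3/5 + 4/5
 = 29/15

1.933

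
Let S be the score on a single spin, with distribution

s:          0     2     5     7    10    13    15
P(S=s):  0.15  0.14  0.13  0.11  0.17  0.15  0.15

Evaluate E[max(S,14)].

E[max(S,14)] = Σ max(s,14)·P(S=s)
 = 14·0.15 + 14·0.14 + 14·0.13 + 14·0.11 + 14·0.17 + 14·0.15 + 15·0.15
 = 2.1 + 1.96 + 1.82 + 1.54 + 2.38 + 2.1 + 2.25
 = 14.15

14.15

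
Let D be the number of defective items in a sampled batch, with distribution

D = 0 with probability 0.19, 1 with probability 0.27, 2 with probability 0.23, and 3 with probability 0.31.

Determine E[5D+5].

E[5D+5] = Σ (5d+5)·P(D=d)
 = 5·0.19 + 10·0.27 + 15·0.23 + 20·0.31
 = 0.95 + 2.7 + 3.45 + 6.2
 = 13.3

13.3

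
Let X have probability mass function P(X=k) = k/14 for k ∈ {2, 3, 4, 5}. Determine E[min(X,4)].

E[min(X,4)] = Σ min(x,4)·P(X=x)
 = 2·1/7 + 3·3/14 + 4·2/7 + 4·5/14
 = 2/7 + 9/14 + 8/7 + 10/7
 = 7/2

3.5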